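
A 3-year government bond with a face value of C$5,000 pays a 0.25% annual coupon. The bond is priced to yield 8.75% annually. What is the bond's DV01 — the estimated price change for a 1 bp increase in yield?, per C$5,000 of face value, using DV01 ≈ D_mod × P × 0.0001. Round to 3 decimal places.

C$1.078

Periodic yield y = 0.0875.
  t   CF        PV=CF/(1+0.0875)^t    t·PV
  1        12.50        11.4943        11.4943
  2        12.50        10.5694        21.1389
  3     5,012.50     3,897.3247    11,691.9741
  Σ                  3,919.3884    11,724.6072
P = 3,919.3884; D_Mac = 2.99144 yrs; D_mod = 2.75075 yrs.
DV01 ≈ 2.75075 × 3,919.3884 × 0.0001 = 1.078125.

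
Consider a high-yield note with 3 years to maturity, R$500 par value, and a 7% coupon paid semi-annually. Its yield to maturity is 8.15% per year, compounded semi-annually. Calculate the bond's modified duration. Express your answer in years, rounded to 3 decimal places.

Periodic yield y = 0.04075. First find Macaulay duration:
  t   CF        PV=CF/(1+0.04075)^t    t·PV
  1        17.50        16.8148        16.8148
  2        17.50        16.1564        32.3128
  3        17.50        15.5238        46.5715
  4        17.50        14.9160        59.6640
  5        17.50        14.3320        71.6599
  6       517.50       407.2226     2,443.3354
  Σ                    484.9656     2,670.3584
P = 484.9656; Macaulay duration = 2,670.3584 / 484.9656 = 5.50628 half-year periods = 2.75314 years.
Modified duration = D_Mac / (1 + y) = 2.75314 / 1.04075 = 2.64534 years.

2.645 years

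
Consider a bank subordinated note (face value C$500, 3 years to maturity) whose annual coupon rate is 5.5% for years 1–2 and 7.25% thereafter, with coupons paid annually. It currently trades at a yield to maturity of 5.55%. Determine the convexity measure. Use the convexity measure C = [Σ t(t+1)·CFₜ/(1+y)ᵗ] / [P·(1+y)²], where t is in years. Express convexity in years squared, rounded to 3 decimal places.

10.047

With y = 0.0555:
  t   CF        PV=CF/(1+0.0555)^t    t·PV        t(t+1)·PV
  1        27.50        26.0540        26.0540          52.1080
  2        27.50        24.6840        49.3681         148.1042
  3       536.25       456.0291     1,368.0874       5,472.3496
  Σ                    506.7672     1,443.5095       5,672.5619
P = 506.7672.
Convexity = Σ t(t+1)·PV / [P·(1+y)²] = 5,672.5619 / (506.7672 × 1.114080) = 10.04741.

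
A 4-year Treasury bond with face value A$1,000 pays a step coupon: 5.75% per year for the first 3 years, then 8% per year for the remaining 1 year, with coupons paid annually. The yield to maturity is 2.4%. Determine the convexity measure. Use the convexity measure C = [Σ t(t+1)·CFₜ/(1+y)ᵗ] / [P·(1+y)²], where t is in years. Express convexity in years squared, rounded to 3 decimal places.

17.238

With y = 0.024:
  t   CF        PV=CF/(1+0.024)^t    t·PV        t(t+1)·PV
  1        57.50        56.1523        56.1523         112.3047
  2        57.50        54.8363       109.6725         329.0176
  3        57.50        53.5510       160.6531         642.6126
  4     1,080.00       982.2543     3,929.0171      19,645.0856
  Σ                  1,146.7939     4,255.4951      20,729.0205
P = 1,146.7939.
Convexity = Σ t(t+1)·PV / [P·(1+y)²] = 20,729.0205 / (1,146.7939 × 1.048576) = 17.23826.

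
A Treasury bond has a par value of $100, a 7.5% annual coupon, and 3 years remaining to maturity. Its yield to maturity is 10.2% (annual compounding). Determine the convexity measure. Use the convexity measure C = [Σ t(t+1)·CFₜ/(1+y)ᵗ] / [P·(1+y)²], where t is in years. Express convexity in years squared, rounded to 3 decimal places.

8.954

With y = 0.102:
  t   CF        PV=CF/(1+0.102)^t    t·PV        t(t+1)·PV
  1         7.50         6.8058         6.8058          13.6116
  2         7.50         6.1759        12.3517          37.0552
  3       107.50        80.3274       240.9822         963.9287
  Σ                     93.3091       260.1397       1,014.5956
P = 93.3091.
Convexity = Σ t(t+1)·PV / [P·(1+y)²] = 1,014.5956 / (93.3091 × 1.214404) = 8.95377.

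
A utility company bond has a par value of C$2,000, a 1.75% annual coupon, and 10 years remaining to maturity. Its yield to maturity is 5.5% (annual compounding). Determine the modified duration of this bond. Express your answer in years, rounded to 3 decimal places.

8.618 years

Periodic yield y = 0.055. First find Macaulay duration:
  t   CF        PV=CF/(1+0.055)^t    t·PV
  1        35.00        33.1754        33.1754
  2        35.00        31.4458        62.8917
  3        35.00        29.8065        89.4194
  4        35.00        28.2526       113.0103
  5        35.00        26.7797       133.8985
  6        35.00        25.3836       152.3016
  7        35.00        24.0603       168.4220
  8        35.00        22.8060       182.4477
  9        35.00        21.6170       194.5532
  10    2,035.00     1,191.3512    11,913.5123
  Σ                  1,434.6781    13,043.6322
P = 1,434.6781; Macaulay duration = 13,043.6322 / 1,434.6781 = 9.09168 years.
Modified duration = D_Mac / (1 + y) = 9.09168 / 1.055 = 8.61771 years.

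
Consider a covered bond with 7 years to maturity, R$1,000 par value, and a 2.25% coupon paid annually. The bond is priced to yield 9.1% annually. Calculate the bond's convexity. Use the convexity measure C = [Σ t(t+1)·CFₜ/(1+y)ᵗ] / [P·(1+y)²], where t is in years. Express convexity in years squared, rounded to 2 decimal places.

With y = 0.091:
  t   CF        PV=CF/(1+0.091)^t    t·PV        t(t+1)·PV
  1        22.50        20.6233        20.6233          41.2466
  2        22.50        18.9031        37.8062         113.4186
  3        22.50        17.3264        51.9792         207.9168
  4        22.50        15.8812        63.5248         317.6241
  5        22.50        14.5566        72.7828         436.6968
  6        22.50        13.3424        80.0544         560.3809
  7     1,022.50       555.7636     3,890.3449      31,122.7590
  Σ                    656.3965     4,217.1156      32,800.0427
P = 656.3965.
Convexity = Σ t(t+1)·PV / [P·(1+y)²] = 32,800.0427 / (656.3965 × 1.190281) = 41.98157.

41.98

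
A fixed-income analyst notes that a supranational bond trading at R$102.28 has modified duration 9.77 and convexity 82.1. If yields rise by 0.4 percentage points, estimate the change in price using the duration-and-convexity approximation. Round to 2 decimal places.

Duration effect: -D_mod·Δy = -9.77 × (+0.004) = -0.039080
Convexity effect: ½·C·(Δy)² = 0.5 × 82.1 × (0.004)² = +0.0006568
ΔP/P ≈ -0.039080 + 0.0006568 = -0.0384232
ΔP ≈ 102.28 × (-0.0384232) = -3.929924896.

-R$3.93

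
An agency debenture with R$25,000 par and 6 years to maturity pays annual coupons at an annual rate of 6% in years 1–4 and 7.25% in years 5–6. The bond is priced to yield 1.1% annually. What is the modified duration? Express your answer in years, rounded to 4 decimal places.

Periodic yield y = 0.011. First find Macaulay duration:
  t   CF        PV=CF/(1+0.011)^t    t·PV
  1     1,500.00     1,483.6795     1,483.6795
  2     1,500.00     1,467.5366     2,935.0732
  3     1,500.00     1,451.5694     4,354.7081
  4     1,500.00     1,435.7758     5,743.1033
  5     1,812.50     1,716.0196     8,580.0979
  6    26,812.50    25,109.0555   150,654.3328
  Σ                 32,663.6364   173,750.9948
P = 32,663.6364; Macaulay duration = 173,750.9948 / 32,663.6364 = 5.31940 years.
Modified duration = D_Mac / (1 + y) = 5.31940 / 1.011 = 5.26152 years.

5.2615 years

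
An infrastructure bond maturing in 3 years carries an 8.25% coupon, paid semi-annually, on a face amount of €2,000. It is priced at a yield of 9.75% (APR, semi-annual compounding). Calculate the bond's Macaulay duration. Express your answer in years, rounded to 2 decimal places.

2.71 years

Periodic yield y = 0.04875. Discount each cash flow and weight by its period:
  t   CF        PV=CF/(1+0.04875)^t    t·PV
  1        82.50        78.6651        78.6651
  2        82.50        75.0084       150.0168
  3        82.50        71.5217       214.5652
  4        82.50        68.1971       272.7885
  5        82.50        65.0271       325.1353
  6     2,082.50     1,565.1399     9,390.8395
  Σ                  1,923.5593    10,432.0104
Price P = Σ PV = 1,923.5593.
Macaulay duration = Σ(t·PV) / P = 10,432.0104 / 1,923.5593 = 5.42328 half-year periods.
In years: 5.42328 / 2 = 2.71164 years.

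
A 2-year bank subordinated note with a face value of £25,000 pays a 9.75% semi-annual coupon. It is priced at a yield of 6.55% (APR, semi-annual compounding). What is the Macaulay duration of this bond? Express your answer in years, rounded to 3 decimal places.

1.869 years

Periodic yield y = 0.03275. Discount each cash flow and weight by its period:
  t   CF        PV=CF/(1+0.03275)^t    t·PV
  1     1,218.75     1,180.1017     1,180.1017
  2     1,218.75     1,142.6789     2,285.3579
  3     1,218.75     1,106.4429     3,319.3288
  4    26,218.75    23,047.8898    92,191.5590
  Σ                 26,477.1133    98,976.3473
Price P = Σ PV = 26,477.1133.
Macaulay duration = Σ(t·PV) / P = 98,976.3473 / 26,477.1133 = 3.73818 half-year periods.
In years: 3.73818 / 2 = 1.86909 years.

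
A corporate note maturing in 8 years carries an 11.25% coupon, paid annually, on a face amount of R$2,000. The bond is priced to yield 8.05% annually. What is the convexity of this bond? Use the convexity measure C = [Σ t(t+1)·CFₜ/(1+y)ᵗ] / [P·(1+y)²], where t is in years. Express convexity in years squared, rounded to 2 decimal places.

40.20

With y = 0.0805:
  t   CF        PV=CF/(1+0.0805)^t    t·PV        t(t+1)·PV
  1       225.00       208.2369       208.2369         416.4739
  2       225.00       192.7227       385.4455       1,156.3365
  3       225.00       178.3644       535.0932       2,140.3729
  4       225.00       165.0758       660.3032       3,301.5162
  5       225.00       152.7772       763.8862       4,583.3172
  6       225.00       141.3949       848.3697       5,938.5878
  7       225.00       130.8607       916.0246       7,328.1972
  8     2,225.00     1,197.6553     9,581.2425      86,231.1826
  Σ                  2,367.0881    13,898.6019     111,095.9842
P = 2,367.0881.
Convexity = Σ t(t+1)·PV / [P·(1+y)²] = 111,095.9842 / (2,367.0881 × 1.167480) = 40.20077.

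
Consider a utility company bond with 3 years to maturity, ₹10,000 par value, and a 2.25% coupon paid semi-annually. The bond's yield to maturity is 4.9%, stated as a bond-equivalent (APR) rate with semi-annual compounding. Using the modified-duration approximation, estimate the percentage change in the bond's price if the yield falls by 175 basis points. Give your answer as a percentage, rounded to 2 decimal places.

+4.98%

Periodic yield y = 0.0245. Modified duration first:
  t   CF        PV=CF/(1+0.0245)^t    t·PV
  1       112.50       109.8097       109.8097
  2       112.50       107.1837       214.3673
  3       112.50       104.6205       313.8614
  4       112.50       102.1186       408.4742
  5       112.50        99.6765       498.3824
  6    10,112.50     8,745.5426    52,473.2554
  Σ                  9,268.9514    54,018.1505
P = 9,268.9514; D_Mac = 5.82786 half-year periods = 2.91393 yrs; D_mod = 2.91393/(1+0.0245) = 2.84425 yrs.
ΔP/P ≈ -D_mod · Δy = -2.84425 × (-0.0175) = +0.049774 = +4.9774%.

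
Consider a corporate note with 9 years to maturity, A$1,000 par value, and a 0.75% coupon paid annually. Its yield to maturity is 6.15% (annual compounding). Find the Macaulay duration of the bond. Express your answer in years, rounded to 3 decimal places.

Periodic yield y = 0.0615. Discount each cash flow and weight by its year:
  t   CF        PV=CF/(1+0.0615)^t    t·PV
  1         7.50         7.0655         7.0655
  2         7.50         6.6561        13.3122
  3         7.50         6.2705        18.8115
  4         7.50         5.9072        23.6288
  5         7.50         5.5650        27.8248
  6         7.50         5.2425        31.4552
  7         7.50         4.9388        34.5716
  8         7.50         4.6527        37.2213
  9     1,007.50       588.7963     5,299.1667
  Σ                    635.0945     5,493.0574
Price P = Σ PV = 635.0945.
Macaulay duration = Σ(t·PV) / P = 5,493.0574 / 635.0945 = 8.64920 years.

8.649 years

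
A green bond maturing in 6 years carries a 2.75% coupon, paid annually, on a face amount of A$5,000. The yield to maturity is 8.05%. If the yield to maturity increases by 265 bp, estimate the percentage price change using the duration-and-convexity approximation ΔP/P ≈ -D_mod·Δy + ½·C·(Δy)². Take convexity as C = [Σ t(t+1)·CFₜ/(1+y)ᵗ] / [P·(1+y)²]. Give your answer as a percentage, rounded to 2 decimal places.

-12.46%

With y = 0.0805:
  t   CF        PV=CF/(1+0.0805)^t    t·PV        t(t+1)·PV
  1       137.50       127.2559       127.2559         254.5118
  2       137.50       117.7750       235.5500         706.6501
  3       137.50       109.0005       327.0014       1,308.0057
  4       137.50       100.8797       403.5186       2,017.5932
  5       137.50        93.3639       466.8193       2,800.9161
  6     5,137.50     3,228.5180    19,371.1078     135,597.7546
  Σ                  3,776.7929    20,931.2531     142,685.4314
P = 3,776.7929; D_Mac = 5.54207 yrs; D_mod = 5.12917 yrs; C = 32.35988.
Duration effect: -5.12917 × (+0.0265) = -0.135923
Convexity effect: 0.5 × 32.35988 × (0.0265)² = +0.0113624
ΔP/P ≈ -0.135923 + 0.0113624 = -0.124561 = -12.4561%.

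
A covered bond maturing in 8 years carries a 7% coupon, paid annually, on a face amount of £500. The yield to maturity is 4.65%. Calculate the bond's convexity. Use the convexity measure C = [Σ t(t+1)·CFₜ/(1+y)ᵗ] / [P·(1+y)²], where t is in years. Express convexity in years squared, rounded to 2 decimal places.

49.64

With y = 0.0465:
  t   CF        PV=CF/(1+0.0465)^t    t·PV        t(t+1)·PV
  1        35.00        33.4448        33.4448          66.8896
  2        35.00        31.9587        63.9175         191.7524
  3        35.00        30.5387        91.6161         366.4642
  4        35.00        29.1817       116.7269         583.6347
  5        35.00        27.8851       139.4254         836.5524
  6        35.00        26.6460       159.8762       1,119.1336
  7        35.00        25.4621       178.2344       1,425.8750
  8       535.00       371.9118     2,975.2941      26,777.6473
  Σ                    577.0289     3,758.5354      31,367.9492
P = 577.0289.
Convexity = Σ t(t+1)·PV / [P·(1+y)²] = 31,367.9492 / (577.0289 × 1.095162) = 49.63752.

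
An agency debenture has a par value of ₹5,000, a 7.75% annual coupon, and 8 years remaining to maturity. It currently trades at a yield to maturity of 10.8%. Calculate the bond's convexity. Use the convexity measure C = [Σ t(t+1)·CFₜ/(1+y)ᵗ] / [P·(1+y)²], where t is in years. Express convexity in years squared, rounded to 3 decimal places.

With y = 0.108:
  t   CF        PV=CF/(1+0.108)^t    t·PV        t(t+1)·PV
  1       387.50       349.7292       349.7292         699.4585
  2       387.50       315.6401       631.2802       1,893.8407
  3       387.50       284.8737       854.6212       3,418.4849
  4       387.50       257.1063     1,028.4251       5,142.1254
  5       387.50       232.0454     1,160.2268       6,961.3611
  6       387.50       209.4272     1,256.5634       8,795.9436
  7       387.50       189.0137     1,323.0962      10,584.7696
  8     5,387.50     2,371.7516    18,974.0127     170,766.1143
  Σ                  4,209.5873    25,577.9549     208,262.0981
P = 4,209.5873.
Convexity = Σ t(t+1)·PV / [P·(1+y)²] = 208,262.0981 / (4,209.5873 × 1.227664) = 40.29872.

40.299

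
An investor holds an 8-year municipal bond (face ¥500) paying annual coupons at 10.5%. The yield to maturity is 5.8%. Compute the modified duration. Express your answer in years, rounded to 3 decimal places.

5.740 years

Periodic yield y = 0.058. First find Macaulay duration:
  t   CF        PV=CF/(1+0.058)^t    t·PV
  1        52.50        49.6219        49.6219
  2        52.50        46.9016        93.8033
  3        52.50        44.3305       132.9914
  4        52.50        41.9003       167.6010
  5        52.50        39.6033       198.0163
  6        52.50        37.4322       224.5932
  7        52.50        35.3801       247.6610
  8       552.50       351.9224     2,815.3794
  Σ                    647.0923     3,929.6675
P = 647.0923; Macaulay duration = 3,929.6675 / 647.0923 = 6.07281 years.
Modified duration = D_Mac / (1 + y) = 6.07281 / 1.058 = 5.73989 years.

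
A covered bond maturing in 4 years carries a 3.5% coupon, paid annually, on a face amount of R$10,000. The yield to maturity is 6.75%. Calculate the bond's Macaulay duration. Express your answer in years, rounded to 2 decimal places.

Periodic yield y = 0.0675. Discount each cash flow and weight by its year:
  t   CF        PV=CF/(1+0.0675)^t    t·PV
  1       350.00       327.8689       327.8689
  2       350.00       307.1371       614.2742
  3       350.00       287.7163       863.1488
  4    10,350.00     7,970.1926    31,880.7703
  Σ                  8,892.9148    33,686.0621
Price P = Σ PV = 8,892.9148.
Macaulay duration = Σ(t·PV) / P = 33,686.0621 / 8,892.9148 = 3.78797 years.

3.79 years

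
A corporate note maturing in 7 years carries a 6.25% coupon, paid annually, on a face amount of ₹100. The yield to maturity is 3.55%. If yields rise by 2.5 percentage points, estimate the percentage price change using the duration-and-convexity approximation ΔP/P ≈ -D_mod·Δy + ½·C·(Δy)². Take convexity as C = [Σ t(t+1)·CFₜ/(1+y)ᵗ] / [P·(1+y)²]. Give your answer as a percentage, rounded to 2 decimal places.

With y = 0.0355:
  t   CF        PV=CF/(1+0.0355)^t    t·PV        t(t+1)·PV
  1         6.25         6.0357         6.0357          12.0715
  2         6.25         5.8288        11.6576          34.9729
  3         6.25         5.6290        16.8869          67.5478
  4         6.25         5.4360        21.7440         108.7200
  5         6.25         5.2496        26.2482         157.4892
  6         6.25         5.0697        30.4180         212.9260
  7       106.25        83.2297       582.6077       4,660.8620
  Σ                    116.4785       695.5982       5,254.5893
P = 116.4785; D_Mac = 5.97190 yrs; D_mod = 5.76717 yrs; C = 42.07196.
Duration effect: -5.76717 × (+0.025) = -0.144179
Convexity effect: 0.5 × 42.07196 × (0.025)² = +0.0131475
ΔP/P ≈ -0.144179 + 0.0131475 = -0.131032 = -13.1032%.

-13.10%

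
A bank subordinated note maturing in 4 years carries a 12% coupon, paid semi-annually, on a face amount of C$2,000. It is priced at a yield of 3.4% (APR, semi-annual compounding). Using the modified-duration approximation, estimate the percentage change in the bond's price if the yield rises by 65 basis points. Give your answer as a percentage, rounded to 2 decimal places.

-2.17%

Periodic yield y = 0.017. Modified duration first:
  t   CF        PV=CF/(1+0.017)^t    t·PV
  1       120.00       117.9941       117.9941
  2       120.00       116.0217       232.0435
  3       120.00       114.0823       342.2470
  4       120.00       112.1754       448.7014
  5       120.00       110.3002       551.5012
  6       120.00       108.4565       650.7389
  7       120.00       106.6435       746.5048
  8     2,120.00     1,852.5427    14,820.3420
  Σ                  2,638.2165    17,910.0729
P = 2,638.2165; D_Mac = 6.78870 half-year periods = 3.39435 yrs; D_mod = 3.39435/(1+0.017) = 3.33761 yrs.
ΔP/P ≈ -D_mod · Δy = -3.33761 × (+0.0065) = -0.021694 = -2.1694%.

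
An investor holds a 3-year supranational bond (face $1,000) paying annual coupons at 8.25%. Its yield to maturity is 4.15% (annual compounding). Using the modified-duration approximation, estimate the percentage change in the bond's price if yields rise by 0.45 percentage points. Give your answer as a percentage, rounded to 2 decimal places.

-1.21%

Periodic yield y = 0.0415. Modified duration first:
  t   CF        PV=CF/(1+0.0415)^t    t·PV
  1        82.50        79.2127        79.2127
  2        82.50        76.0563       152.1127
  3     1,082.50       958.1866     2,874.5597
  Σ                  1,113.4556     3,105.8851
P = 1,113.4556; D_Mac = 2.78941 yrs; D_mod = 2.78941/(1+0.0415) = 2.67826 yrs.
ΔP/P ≈ -D_mod · Δy = -2.67826 × (+0.0045) = -0.012052 = -1.2052%.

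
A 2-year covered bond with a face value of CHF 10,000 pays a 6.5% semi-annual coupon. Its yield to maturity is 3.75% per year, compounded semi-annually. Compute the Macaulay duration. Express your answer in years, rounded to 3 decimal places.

1.910 years

Periodic yield y = 0.01875. Discount each cash flow and weight by its period:
  t   CF        PV=CF/(1+0.01875)^t    t·PV
  1       325.00       319.0184       319.0184
  2       325.00       313.1469       626.2938
  3       325.00       307.3835       922.1504
  4    10,325.00     9,585.6060    38,342.4239
  Σ                 10,525.1547    40,209.8865
Price P = Σ PV = 10,525.1547.
Macaulay duration = Σ(t·PV) / P = 40,209.8865 / 10,525.1547 = 3.82036 half-year periods.
In years: 3.82036 / 2 = 1.91018 years.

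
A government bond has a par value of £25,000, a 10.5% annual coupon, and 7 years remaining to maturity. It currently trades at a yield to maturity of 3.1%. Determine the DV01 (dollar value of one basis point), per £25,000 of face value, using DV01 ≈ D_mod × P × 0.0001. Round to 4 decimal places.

Periodic yield y = 0.031.
  t   CF        PV=CF/(1+0.031)^t    t·PV
  1     2,625.00     2,546.0718     2,546.0718
  2     2,625.00     2,469.5168     4,939.0335
  3     2,625.00     2,395.2636     7,185.7908
  4     2,625.00     2,323.2430     9,292.9722
  5     2,625.00     2,253.3880    11,266.9401
  6     2,625.00     2,185.6334    13,113.8003
  7    27,625.00    22,309.5921   156,167.1446
  Σ                 36,482.7087   204,511.7533
P = 36,482.7087; D_Mac = 5.60572 yrs; D_mod = 5.43717 yrs.
DV01 ≈ 5.43717 × 36,482.7087 × 0.0001 = 19.836252.

£19.8363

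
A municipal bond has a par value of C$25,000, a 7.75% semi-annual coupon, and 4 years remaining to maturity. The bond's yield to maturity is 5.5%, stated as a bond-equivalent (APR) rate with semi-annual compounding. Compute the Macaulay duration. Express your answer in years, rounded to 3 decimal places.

Periodic yield y = 0.0275. Discount each cash flow and weight by its period:
  t   CF        PV=CF/(1+0.0275)^t    t·PV
  1       968.75       942.8224       942.8224
  2       968.75       917.5887     1,835.1774
  3       968.75       893.0304     2,679.0911
  4       968.75       869.1293     3,476.5172
  5       968.75       845.8679     4,229.3397
  6       968.75       823.2291     4,939.3748
  7       968.75       801.1962     5,608.3737
  8    25,968.75    20,902.4119   167,219.2950
  Σ                 26,995.2759   190,929.9912
Price P = Σ PV = 26,995.2759.
Macaulay duration = Σ(t·PV) / P = 190,929.9912 / 26,995.2759 = 7.07272 half-year periods.
In years: 7.07272 / 2 = 3.53636 years.

3.536 years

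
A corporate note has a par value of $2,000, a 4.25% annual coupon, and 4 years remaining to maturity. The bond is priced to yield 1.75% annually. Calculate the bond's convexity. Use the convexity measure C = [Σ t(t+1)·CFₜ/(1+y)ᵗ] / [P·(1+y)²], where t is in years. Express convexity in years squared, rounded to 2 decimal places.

With y = 0.0175:
  t   CF        PV=CF/(1+0.0175)^t    t·PV        t(t+1)·PV
  1        85.00        83.5381        83.5381         167.0762
  2        85.00        82.1013       164.2026         492.6079
  3        85.00        80.6892       242.0677         968.2710
  4     2,085.00     1,945.2185     7,780.8739      38,904.3697
  Σ                  2,191.5471     8,270.6824      40,532.3247
P = 2,191.5471.
Convexity = Σ t(t+1)·PV / [P·(1+y)²] = 40,532.3247 / (2,191.5471 × 1.035306) = 17.86413.

17.86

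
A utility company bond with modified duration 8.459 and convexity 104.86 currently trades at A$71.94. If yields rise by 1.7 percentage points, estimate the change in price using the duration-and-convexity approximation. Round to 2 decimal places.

-A$9.26

Duration effect: -D_mod·Δy = -8.459 × (+0.017) = -0.143803
Convexity effect: ½·C·(Δy)² = 0.5 × 104.86 × (0.017)² = +0.01515227
ΔP/P ≈ -0.143803 + 0.01515227 = -0.12865073
ΔP ≈ 71.94 × (-0.12865073) = -9.2551335162.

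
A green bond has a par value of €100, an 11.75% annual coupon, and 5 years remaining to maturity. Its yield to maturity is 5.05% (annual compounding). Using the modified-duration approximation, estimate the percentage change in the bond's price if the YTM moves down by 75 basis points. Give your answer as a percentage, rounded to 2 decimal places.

Periodic yield y = 0.0505. Modified duration first:
  t   CF        PV=CF/(1+0.0505)^t    t·PV
  1        11.75        11.1851        11.1851
  2        11.75        10.6475        21.2949
  3        11.75        10.1356        30.4068
  4        11.75         9.6484        38.5935
  5       111.75        87.3509       436.7544
  Σ                    128.9674       538.2347
P = 128.9674; D_Mac = 4.17342 yrs; D_mod = 4.17342/(1+0.0505) = 3.97279 yrs.
ΔP/P ≈ -D_mod · Δy = -3.97279 × (-0.0075) = +0.029796 = +2.9796%.

+2.98%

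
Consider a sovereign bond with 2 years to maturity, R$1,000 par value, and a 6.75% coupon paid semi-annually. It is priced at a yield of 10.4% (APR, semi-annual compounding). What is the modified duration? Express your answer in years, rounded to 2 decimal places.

1.81 years

Periodic yield y = 0.052. First find Macaulay duration:
  t   CF        PV=CF/(1+0.052)^t    t·PV
  1        33.75        32.0817        32.0817
  2        33.75        30.4960        60.9919
  3        33.75        28.9886        86.9657
  4     1,033.75       844.0197     3,376.0786
  Σ                    935.5859     3,556.1180
P = 935.5859; Macaulay duration = 3,556.1180 / 935.5859 = 3.80095 half-year periods = 1.90048 years.
Modified duration = D_Mac / (1 + y) = 1.90048 / 1.052 = 1.80654 years.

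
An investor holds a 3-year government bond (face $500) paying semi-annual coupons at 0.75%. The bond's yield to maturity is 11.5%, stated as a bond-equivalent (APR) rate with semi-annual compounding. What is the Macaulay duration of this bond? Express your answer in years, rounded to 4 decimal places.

2.9663 years

Periodic yield y = 0.0575. Discount each cash flow and weight by its period:
  t   CF        PV=CF/(1+0.0575)^t    t·PV
  1        1.875         1.7730         1.7730
  2        1.875         1.6766         3.3533
  3        1.875         1.5855         4.7564
  4        1.875         1.4993         5.9971
  5        1.875         1.4177         7.0887
  6      501.875       358.8503     2,153.1018
  Σ                    366.8025     2,176.0704
Price P = Σ PV = 366.8025.
Macaulay duration = Σ(t·PV) / P = 2,176.0704 / 366.8025 = 5.93254 half-year periods.
In years: 5.93254 / 2 = 2.96627 years.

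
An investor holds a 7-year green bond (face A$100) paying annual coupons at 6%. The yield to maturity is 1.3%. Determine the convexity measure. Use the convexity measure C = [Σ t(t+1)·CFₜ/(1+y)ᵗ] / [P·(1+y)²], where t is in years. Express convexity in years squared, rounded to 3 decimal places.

With y = 0.013:
  t   CF        PV=CF/(1+0.013)^t    t·PV        t(t+1)·PV
  1         6.00         5.9230         5.9230          11.8460
  2         6.00         5.8470        11.6940          35.0819
  3         6.00         5.7720        17.3159          69.2635
  4         6.00         5.6979        22.7915         113.9576
  5         6.00         5.6248        28.1238         168.7428
  6         6.00         5.5526        33.3155         233.2082
  7       106.00        96.8366       677.8565       5,422.8523
  Σ                    131.2538       797.0202       6,054.9524
P = 131.2538.
Convexity = Σ t(t+1)·PV / [P·(1+y)²] = 6,054.9524 / (131.2538 × 1.026169) = 44.95520.

44.955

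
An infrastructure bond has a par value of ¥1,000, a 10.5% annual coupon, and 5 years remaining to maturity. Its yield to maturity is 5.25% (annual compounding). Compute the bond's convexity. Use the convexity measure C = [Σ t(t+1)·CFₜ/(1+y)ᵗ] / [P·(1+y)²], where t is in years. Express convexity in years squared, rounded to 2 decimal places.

21.53

With y = 0.0525:
  t   CF        PV=CF/(1+0.0525)^t    t·PV        t(t+1)·PV
  1       105.00        99.7625        99.7625         199.5249
  2       105.00        94.7862       189.5724         568.7172
  3       105.00        90.0581       270.1744       1,080.6977
  4       105.00        85.5659       342.2637       1,711.3186
  5     1,105.00       855.5625     4,277.8126      25,666.8759
  Σ                  1,225.7353     5,179.5857      29,227.1343
P = 1,225.7353.
Convexity = Σ t(t+1)·PV / [P·(1+y)²] = 29,227.1343 / (1,225.7353 × 1.107756) = 21.52511.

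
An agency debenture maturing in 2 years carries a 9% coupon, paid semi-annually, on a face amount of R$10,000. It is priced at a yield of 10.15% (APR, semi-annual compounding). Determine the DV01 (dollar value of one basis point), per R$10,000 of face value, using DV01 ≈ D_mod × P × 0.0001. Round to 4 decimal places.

R$1.7463

Periodic yield y = 0.05075.
  t   CF        PV=CF/(1+0.05075)^t    t·PV
  1       450.00       428.2655       428.2655
  2       450.00       407.5808       815.1616
  3       450.00       387.8951     1,163.6854
  4    10,450.00     8,572.7211    34,290.8845
  Σ                  9,796.4626    36,697.9970
P = 9,796.4626; D_Mac = 3.74605 half-year periods = 1.87302 yrs; D_mod = 1.78256 yrs.
DV01 ≈ 1.78256 × 9,796.4626 × 0.0001 = 1.746276.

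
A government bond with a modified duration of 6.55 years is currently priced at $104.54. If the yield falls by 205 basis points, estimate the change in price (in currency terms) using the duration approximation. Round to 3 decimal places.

+$14.037

Duration approximation: ΔP/P ≈ -D_mod · Δy = -6.55 × (-0.0205) = +0.134275.
ΔP ≈ 104.54 × (+0.134275) = +14.0371085.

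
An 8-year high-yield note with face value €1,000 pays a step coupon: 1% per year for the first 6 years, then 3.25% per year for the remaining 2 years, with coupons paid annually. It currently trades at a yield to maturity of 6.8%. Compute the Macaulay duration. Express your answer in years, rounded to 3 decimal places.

Periodic yield y = 0.068. Discount each cash flow and weight by its year:
  t   CF        PV=CF/(1+0.068)^t    t·PV
  1        10.00         9.3633         9.3633
  2        10.00         8.7671        17.5343
  3        10.00         8.2089        24.6268
  4        10.00         7.6863        30.7450
  5        10.00         7.1969        35.9844
  6        10.00         6.7386        40.4319
  7        32.50        20.5062       143.5432
  8     1,032.50       609.9862     4,879.8899
  Σ                    678.4535     5,182.1187
Price P = Σ PV = 678.4535.
Macaulay duration = Σ(t·PV) / P = 5,182.1187 / 678.4535 = 7.63813 years.

7.638 years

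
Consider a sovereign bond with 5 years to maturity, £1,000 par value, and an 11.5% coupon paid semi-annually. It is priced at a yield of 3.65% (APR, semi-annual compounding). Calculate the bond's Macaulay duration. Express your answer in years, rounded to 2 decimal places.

Periodic yield y = 0.01825. Discount each cash flow and weight by its period:
  t   CF        PV=CF/(1+0.01825)^t    t·PV
  1        57.50        56.4694        56.4694
  2        57.50        55.4573       110.9147
  3        57.50        54.4634       163.3901
  4        57.50        53.4872       213.9490
  5        57.50        52.5286       262.6430
  6        57.50        51.5871       309.5228
  7        57.50        50.6625       354.6377
  8        57.50        49.7545       398.0361
  9        57.50        48.8628       439.7649
  10    1,057.50       882.5436     8,825.4364
  Σ                  1,355.8166    11,134.7641
Price P = Σ PV = 1,355.8166.
Macaulay duration = Σ(t·PV) / P = 11,134.7641 / 1,355.8166 = 8.21259 half-year periods.
In years: 8.21259 / 2 = 4.10629 years.

4.11 years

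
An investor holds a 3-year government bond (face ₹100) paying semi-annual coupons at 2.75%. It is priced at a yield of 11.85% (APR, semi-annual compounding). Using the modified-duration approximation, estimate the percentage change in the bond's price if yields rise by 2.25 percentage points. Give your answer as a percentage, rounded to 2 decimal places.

Periodic yield y = 0.05925. Modified duration first:
  t   CF        PV=CF/(1+0.05925)^t    t·PV
  1        1.375         1.2981         1.2981
  2        1.375         1.2255         2.4510
  3        1.375         1.1569         3.4708
  4        1.375         1.0922         4.3689
  5        1.375         1.0311         5.1556
  6      101.375        71.7695       430.6171
  Σ                     77.5734       447.3614
P = 77.5734; D_Mac = 5.76695 half-year periods = 2.88347 yrs; D_mod = 2.88347/(1+0.05925) = 2.72218 yrs.
ΔP/P ≈ -D_mod · Δy = -2.72218 × (+0.0225) = -0.061249 = -6.1249%.

-6.12%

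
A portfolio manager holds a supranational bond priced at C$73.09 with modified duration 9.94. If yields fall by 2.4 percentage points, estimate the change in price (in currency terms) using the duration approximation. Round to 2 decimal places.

Duration approximation: ΔP/P ≈ -D_mod · Δy = -9.94 × (-0.024) = +0.238560.
ΔP ≈ 73.09 × (+0.238560) = +17.4363504.

+C$17.44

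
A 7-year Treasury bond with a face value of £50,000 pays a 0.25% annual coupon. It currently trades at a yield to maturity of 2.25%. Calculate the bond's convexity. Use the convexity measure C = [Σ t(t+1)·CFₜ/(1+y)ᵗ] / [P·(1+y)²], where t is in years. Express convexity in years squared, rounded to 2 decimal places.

52.99

With y = 0.0225:
  t   CF        PV=CF/(1+0.0225)^t    t·PV        t(t+1)·PV
  1       125.00       122.2494       122.2494         244.4988
  2       125.00       119.5593       239.1186         717.3558
  3       125.00       116.9284       350.7852       1,403.1410
  4       125.00       114.3554       457.4217       2,287.1084
  5       125.00       111.8390       559.1952       3,355.1712
  6       125.00       109.3780       656.2682       4,593.8774
  7    50,125.00    42,895.4441   300,268.1090   2,402,144.8718
  Σ                 43,589.7537   302,653.1473   2,414,746.0244
P = 43,589.7537.
Convexity = Σ t(t+1)·PV / [P·(1+y)²] = 2,414,746.0244 / (43,589.7537 × 1.045506) = 52.98591.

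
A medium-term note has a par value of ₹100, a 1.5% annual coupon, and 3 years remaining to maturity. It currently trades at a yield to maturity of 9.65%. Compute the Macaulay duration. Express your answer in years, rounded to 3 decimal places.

2.950 years

Periodic yield y = 0.0965. Discount each cash flow and weight by its year:
  t   CF        PV=CF/(1+0.0965)^t    t·PV
  1         1.50         1.3680         1.3680
  2         1.50         1.2476         2.4952
  3       101.50        76.9910       230.9731
  Σ                     79.6066       234.8363
Price P = Σ PV = 79.6066.
Macaulay duration = Σ(t·PV) / P = 234.8363 / 79.6066 = 2.94996 years.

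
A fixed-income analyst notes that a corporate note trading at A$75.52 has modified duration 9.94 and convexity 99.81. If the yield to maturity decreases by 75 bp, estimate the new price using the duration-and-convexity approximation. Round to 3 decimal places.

Duration effect: -D_mod·Δy = -9.94 × (-0.0075) = +0.074550
Convexity effect: ½·C·(Δy)² = 0.5 × 99.81 × (-0.0075)² = +0.00280715625
ΔP/P ≈ +0.074550 + 0.00280715625 = +0.07735715625
New price ≈ 75.52 × (1 + 0.07735715625) = 81.36201244.

A$81.362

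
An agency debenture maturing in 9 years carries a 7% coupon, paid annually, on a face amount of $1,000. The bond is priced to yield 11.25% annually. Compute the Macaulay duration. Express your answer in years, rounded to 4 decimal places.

6.6477 years

Periodic yield y = 0.1125. Discount each cash flow and weight by its year:
  t   CF        PV=CF/(1+0.1125)^t    t·PV
  1        70.00        62.9213        62.9213
  2        70.00        56.5585       113.1170
  3        70.00        50.8391       152.5173
  4        70.00        45.6981       182.7923
  5        70.00        41.0769       205.3846
  6        70.00        36.9231       221.5385
  7        70.00        33.1893       232.3250
  8        70.00        29.8331       238.6645
  9     1,070.00       409.9054     3,689.1483
  Σ                    766.9448     5,098.4090
Price P = Σ PV = 766.9448.
Macaulay duration = Σ(t·PV) / P = 5,098.4090 / 766.9448 = 6.64769 years.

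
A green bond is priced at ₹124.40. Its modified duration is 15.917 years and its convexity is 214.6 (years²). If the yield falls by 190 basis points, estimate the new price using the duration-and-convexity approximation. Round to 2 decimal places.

Duration effect: -D_mod·Δy = -15.917 × (-0.019) = +0.302423
Convexity effect: ½·C·(Δy)² = 0.5 × 214.6 × (-0.019)² = +0.0387353
ΔP/P ≈ +0.302423 + 0.0387353 = +0.3411583
New price ≈ 124.40 × (1 + 0.3411583) = 166.84009252.

₹166.84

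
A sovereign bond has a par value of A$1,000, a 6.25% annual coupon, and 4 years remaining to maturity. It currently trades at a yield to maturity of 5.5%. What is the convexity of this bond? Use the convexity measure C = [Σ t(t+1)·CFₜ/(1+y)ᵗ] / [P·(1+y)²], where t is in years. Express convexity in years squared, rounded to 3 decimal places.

With y = 0.055:
  t   CF        PV=CF/(1+0.055)^t    t·PV        t(t+1)·PV
  1        62.50        59.2417        59.2417         118.4834
  2        62.50        56.1533       112.3066         336.9197
  3        62.50        53.2259       159.6776         638.7102
  4     1,062.50       857.6678     3,430.6712      17,153.3558
  Σ                  1,026.2886     3,761.8970      18,247.4691
P = 1,026.2886.
Convexity = Σ t(t+1)·PV / [P·(1+y)²] = 18,247.4691 / (1,026.2886 × 1.113025) = 15.97453.

15.975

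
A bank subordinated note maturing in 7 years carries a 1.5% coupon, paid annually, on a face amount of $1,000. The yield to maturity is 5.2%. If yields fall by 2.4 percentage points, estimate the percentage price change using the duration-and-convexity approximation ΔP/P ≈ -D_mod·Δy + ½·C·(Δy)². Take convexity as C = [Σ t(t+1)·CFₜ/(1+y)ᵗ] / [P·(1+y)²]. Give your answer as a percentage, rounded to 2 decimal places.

+16.53%

With y = 0.052:
  t   CF        PV=CF/(1+0.052)^t    t·PV        t(t+1)·PV
  1        15.00        14.2586        14.2586          28.5171
  2        15.00        13.5538        27.1075          81.3226
  3        15.00        12.8838        38.6514         154.6056
  4        15.00        12.2470        48.9878         244.9392
  5        15.00        11.6416        58.2080         349.2479
  6        15.00        11.0662        66.3969         464.7786
  7     1,015.00       711.7965     4,982.5757      39,860.6054
  Σ                    787.4474     5,236.1859      41,184.0164
P = 787.4474; D_Mac = 6.64957 yrs; D_mod = 6.32088 yrs; C = 47.25804.
Duration effect: -6.32088 × (-0.024) = +0.151701
Convexity effect: 0.5 × 47.25804 × (-0.024)² = +0.0136103
ΔP/P ≈ +0.151701 + 0.0136103 = +0.165312 = +16.5312%.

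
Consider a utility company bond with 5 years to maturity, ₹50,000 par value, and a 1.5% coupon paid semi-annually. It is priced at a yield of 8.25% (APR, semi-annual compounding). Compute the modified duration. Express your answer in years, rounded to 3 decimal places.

Periodic yield y = 0.04125. First find Macaulay duration:
  t   CF        PV=CF/(1+0.04125)^t    t·PV
  1       375.00       360.1441       360.1441
  2       375.00       345.8766       691.7533
  3       375.00       332.1744       996.5233
  4       375.00       319.0151     1,276.0603
  5       375.00       306.3770     1,531.8851
  6       375.00       294.2396     1,765.4378
  7       375.00       282.5831     1,978.0816
  8       375.00       271.3883     2,171.1066
  9       375.00       260.6370     2,345.7334
  10   50,375.00    33,625.2030   336,252.0301
  Σ                 36,397.6384   349,368.7556
P = 36,397.6384; Macaulay duration = 349,368.7556 / 36,397.6384 = 9.59867 half-year periods = 4.79933 years.
Modified duration = D_Mac / (1 + y) = 4.79933 / 1.04125 = 4.60920 years.

4.609 years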